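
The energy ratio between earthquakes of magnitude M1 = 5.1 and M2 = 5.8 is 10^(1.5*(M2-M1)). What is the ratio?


M2 - M1 = 5.8 - 5.1 = 0.7
1.5 * 0.7 = 1.05
ratio = 10^1.05 = 11.22

11.22


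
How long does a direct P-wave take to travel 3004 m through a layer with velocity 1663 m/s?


t = x / V
= 3004 / 1663
= 1.8064 s

1.8064


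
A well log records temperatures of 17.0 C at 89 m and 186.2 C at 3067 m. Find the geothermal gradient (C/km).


dT = 186.2 - 17.0 = 169.2 C
dz = 3067 - 89 = 2978 m
gradient = dT/dz * 1000 = 169.2/2978 * 1000 = 56.8167 C/km

56.8167


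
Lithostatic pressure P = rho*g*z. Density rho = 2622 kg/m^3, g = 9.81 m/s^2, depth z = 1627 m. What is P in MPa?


P = rho * g * z / 1e6
= 2622 * 9.81 * 1627 / 1e6
= 41849401.14 / 1e6
= 41.8494 MPa

41.8494


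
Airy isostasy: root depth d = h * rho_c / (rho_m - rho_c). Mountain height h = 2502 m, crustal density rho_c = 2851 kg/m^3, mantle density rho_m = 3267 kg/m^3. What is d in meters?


rho_m - rho_c = 3267 - 2851 = 416
d = 2502 * 2851 / 416
= 7133202 / 416
= 17147.12 m

17147.12


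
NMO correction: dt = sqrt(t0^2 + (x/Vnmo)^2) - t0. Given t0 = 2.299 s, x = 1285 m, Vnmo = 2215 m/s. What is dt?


x/Vnmo = 1285/2215 = 0.580135
(x/Vnmo)^2 = 0.336557
t0^2 = 5.285401
sqrt(5.285401 + 0.336557) = 2.371067
dt = 2.371067 - 2.299 = 0.072067

0.072067


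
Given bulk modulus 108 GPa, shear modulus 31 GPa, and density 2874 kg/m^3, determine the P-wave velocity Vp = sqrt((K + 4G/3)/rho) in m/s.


First compute the effective modulus:
K + 4G/3 = 108e9 + 4*31e9/3 = 149333333333.33 Pa
Then divide by density:
149333333333.33 / 2874 = 51960102.0645 Pa/(kg/m^3)
Take the square root:
Vp = sqrt(51960102.0645) = 7208.34 m/s

7208.34


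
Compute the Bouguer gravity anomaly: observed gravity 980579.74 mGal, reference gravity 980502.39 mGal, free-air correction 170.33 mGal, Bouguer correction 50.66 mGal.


BA = g_obs - g_ref + FAC - BC
= 980579.74 - 980502.39 + 170.33 - 50.66
= 197.02 mGal

197.02


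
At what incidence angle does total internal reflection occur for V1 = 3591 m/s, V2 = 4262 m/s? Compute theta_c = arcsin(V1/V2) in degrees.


V1/V2 = 3591/4262 = 0.842562
theta_c = arcsin(0.842562) = 57.4117 degrees

57.4117


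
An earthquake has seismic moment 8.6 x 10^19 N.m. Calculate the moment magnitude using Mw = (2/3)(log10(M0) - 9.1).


log10(M0) = log10(8.6 x 10^19) = 19.9345
Mw = 2/3 * (19.9345 - 9.1)
= 2/3 * 10.8345
= 7.22

7.22


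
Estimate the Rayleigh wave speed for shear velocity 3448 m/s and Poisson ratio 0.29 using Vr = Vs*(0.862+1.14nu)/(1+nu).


Numerator factor = 0.862 + 1.14*0.29 = 1.1926
Denominator = 1 + 0.29 = 1.29
Vr = 3448 * 1.1926 / 1.29 = 3187.66 m/s

3187.66


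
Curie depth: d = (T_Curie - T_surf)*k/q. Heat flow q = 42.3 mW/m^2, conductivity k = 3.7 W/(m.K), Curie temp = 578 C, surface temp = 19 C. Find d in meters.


T_Curie - T_surf = 578 - 19 = 559 C
Convert q to W/m^2: 42.3 mW/m^2 = 0.0423 W/m^2
d = 559 * 3.7 / 0.0423 = 48895.98 m

48895.98


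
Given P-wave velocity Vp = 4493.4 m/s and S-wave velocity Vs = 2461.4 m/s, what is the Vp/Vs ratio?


Vp/Vs = 4493.4 / 2461.4
= 1.8255

1.8255


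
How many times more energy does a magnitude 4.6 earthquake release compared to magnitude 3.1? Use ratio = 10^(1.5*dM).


M2 - M1 = 4.6 - 3.1 = 1.5
1.5 * 1.5 = 2.25
ratio = 10^2.25 = 177.83

177.83


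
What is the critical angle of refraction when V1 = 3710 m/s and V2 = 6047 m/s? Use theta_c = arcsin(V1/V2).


V1/V2 = 3710/6047 = 0.613527
theta_c = arcsin(0.613527) = 37.845 degrees

37.845


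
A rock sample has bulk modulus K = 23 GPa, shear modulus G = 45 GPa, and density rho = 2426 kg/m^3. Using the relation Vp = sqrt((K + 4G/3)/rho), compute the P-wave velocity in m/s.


First compute the effective modulus:
K + 4G/3 = 23e9 + 4*45e9/3 = 83000000000.0 Pa
Then divide by density:
83000000000.0 / 2426 = 34212695.7955 Pa/(kg/m^3)
Take the square root:
Vp = sqrt(34212695.7955) = 5849.16 m/s

5849.16


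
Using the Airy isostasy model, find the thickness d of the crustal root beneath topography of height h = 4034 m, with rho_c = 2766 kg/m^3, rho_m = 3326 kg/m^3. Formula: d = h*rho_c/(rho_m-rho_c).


rho_m - rho_c = 3326 - 2766 = 560
d = 4034 * 2766 / 560
= 11158044 / 560
= 19925.08 m

19925.08


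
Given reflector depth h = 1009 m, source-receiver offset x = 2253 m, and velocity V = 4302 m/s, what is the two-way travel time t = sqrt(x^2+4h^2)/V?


x^2 + 4h^2 = 2253^2 + 4*1009^2 = 5076009 + 4072324 = 9148333
sqrt(9148333) = 3024.6211
t = 3024.6211 / 4302 = 0.7031 s

0.7031


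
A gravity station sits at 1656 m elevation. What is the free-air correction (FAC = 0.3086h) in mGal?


FAC = 0.3086 * h
= 0.3086 * 1656
= 511.0416 mGal

511.0416


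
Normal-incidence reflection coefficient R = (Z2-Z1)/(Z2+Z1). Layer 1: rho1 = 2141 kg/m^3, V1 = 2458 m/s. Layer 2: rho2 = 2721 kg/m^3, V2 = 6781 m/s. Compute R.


Z1 = 2141 * 2458 = 5262578
Z2 = 2721 * 6781 = 18451101
R = (18451101 - 5262578) / (18451101 + 5262578) = 13188523 / 23713679 = 0.5562

0.5562


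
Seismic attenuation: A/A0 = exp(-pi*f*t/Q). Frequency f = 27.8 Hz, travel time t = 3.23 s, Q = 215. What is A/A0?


pi*f*t/Q = pi*27.8*3.23/215 = 1.312075
A/A0 = exp(-1.312075) = 0.269261

0.269261


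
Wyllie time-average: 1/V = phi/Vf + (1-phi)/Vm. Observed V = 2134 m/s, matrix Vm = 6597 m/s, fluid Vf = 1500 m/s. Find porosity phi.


1/V - 1/Vm = 1/2134 - 1/6597 = 0.00031702
1/Vf - 1/Vm = 1/1500 - 1/6597 = 0.00051508
phi = 0.00031702 / 0.00051508 = 0.6155

0.6155


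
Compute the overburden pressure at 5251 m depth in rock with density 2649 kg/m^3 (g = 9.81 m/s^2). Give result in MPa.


P = rho * g * z / 1e6
= 2649 * 9.81 * 5251 / 1e6
= 136456109.19 / 1e6
= 136.4561 MPa

136.4561


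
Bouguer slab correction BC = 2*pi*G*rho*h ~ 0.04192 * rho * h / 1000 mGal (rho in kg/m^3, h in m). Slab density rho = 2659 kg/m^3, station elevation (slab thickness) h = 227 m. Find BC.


BC = 0.04192 * rho * h / 1000
= 0.04192 * 2659 * 227 / 1000
= 25.3026 mGal

25.3026


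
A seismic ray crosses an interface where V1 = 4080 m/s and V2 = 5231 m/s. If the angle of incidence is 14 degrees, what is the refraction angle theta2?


sin(theta1) = sin(14 deg) = 0.241922
sin(theta2) = V2/V1 * sin(theta1) = 5231/4080 * 0.241922 = 0.31017
theta2 = arcsin(0.31017) = 18.0695 degrees

18.0695


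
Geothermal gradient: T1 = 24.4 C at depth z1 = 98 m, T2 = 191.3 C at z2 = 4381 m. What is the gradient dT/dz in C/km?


dT = 191.3 - 24.4 = 166.9 C
dz = 4381 - 98 = 4283 m
gradient = dT/dz * 1000 = 166.9/4283 * 1000 = 38.968 C/km

38.968


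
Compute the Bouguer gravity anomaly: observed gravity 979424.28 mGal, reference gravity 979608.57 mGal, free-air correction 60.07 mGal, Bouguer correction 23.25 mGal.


BA = g_obs - g_ref + FAC - BC
= 979424.28 - 979608.57 + 60.07 - 23.25
= -147.47 mGal

-147.47


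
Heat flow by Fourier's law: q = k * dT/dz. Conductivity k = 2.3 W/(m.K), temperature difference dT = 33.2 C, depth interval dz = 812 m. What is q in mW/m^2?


q = k * dT / dz * 1000
= 2.3 * 33.2 / 812 * 1000
= 0.094039 * 1000
= 94.0394 mW/m^2

94.0394


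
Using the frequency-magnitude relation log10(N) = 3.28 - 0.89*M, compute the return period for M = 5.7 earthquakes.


log10(N) = 3.28 - 0.89*5.7 = -1.793
N = 10^-1.793 = 0.016106
T = 1/N = 1/0.016106 = 62.0869 years

62.0869


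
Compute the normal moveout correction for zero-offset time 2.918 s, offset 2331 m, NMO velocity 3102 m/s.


x/Vnmo = 2331/3102 = 0.751451
(x/Vnmo)^2 = 0.564678
t0^2 = 8.514724
sqrt(8.514724 + 0.564678) = 3.013205
dt = 3.013205 - 2.918 = 0.095205

0.095205


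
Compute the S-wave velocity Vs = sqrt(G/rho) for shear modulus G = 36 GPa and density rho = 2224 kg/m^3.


Convert G to Pa: G = 36e9 Pa
Compute G/rho = 36e9 / 2224 = 16187050.3597
Vs = sqrt(16187050.3597) = 4023.31 m/s

4023.31


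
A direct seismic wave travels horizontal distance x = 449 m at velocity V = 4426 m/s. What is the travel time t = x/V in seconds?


t = x / V
= 449 / 4426
= 0.1014 s

0.1014


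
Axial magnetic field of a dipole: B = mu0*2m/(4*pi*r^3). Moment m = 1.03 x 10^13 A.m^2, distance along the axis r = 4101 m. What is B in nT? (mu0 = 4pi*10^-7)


m = 1.03 x 10^13 = 10300000000000 A.m^2
2m = 20600000000000 A.m^2
r^3 = 4101^3 = 68971442301
B = (4pi*10^-7) * 20600000000000 / (4*pi * 68971442301) * 1e9
= 25886723.46558 / 866720705761.26 * 1e9
= 29867.434 nT

29867.434


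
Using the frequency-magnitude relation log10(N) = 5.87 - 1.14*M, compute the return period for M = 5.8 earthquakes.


log10(N) = 5.87 - 1.14*5.8 = -0.742
N = 10^-0.742 = 0.181134
T = 1/N = 1/0.181134 = 5.5208 years

5.5208


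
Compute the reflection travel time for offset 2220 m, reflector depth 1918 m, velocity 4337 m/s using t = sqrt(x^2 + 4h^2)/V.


x^2 + 4h^2 = 2220^2 + 4*1918^2 = 4928400 + 14714896 = 19643296
sqrt(19643296) = 4432.0758
t = 4432.0758 / 4337 = 1.0219 s

1.0219


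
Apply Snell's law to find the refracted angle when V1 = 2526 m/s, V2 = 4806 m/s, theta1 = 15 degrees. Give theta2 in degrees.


sin(theta1) = sin(15 deg) = 0.258819
sin(theta2) = V2/V1 * sin(theta1) = 4806/2526 * 0.258819 = 0.492432
theta2 = arcsin(0.492432) = 29.5006 degrees

29.5006


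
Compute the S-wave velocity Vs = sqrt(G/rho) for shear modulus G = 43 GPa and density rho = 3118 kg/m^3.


Convert G to Pa: G = 43e9 Pa
Compute G/rho = 43e9 / 3118 = 13790891.5972
Vs = sqrt(13790891.5972) = 3713.61 m/s

3713.61


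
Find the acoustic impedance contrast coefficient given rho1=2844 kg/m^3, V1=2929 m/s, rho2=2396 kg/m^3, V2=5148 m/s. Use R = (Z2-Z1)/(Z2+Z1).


Z1 = 2844 * 2929 = 8330076
Z2 = 2396 * 5148 = 12334608
R = (12334608 - 8330076) / (12334608 + 8330076) = 4004532 / 20664684 = 0.1938

0.1938


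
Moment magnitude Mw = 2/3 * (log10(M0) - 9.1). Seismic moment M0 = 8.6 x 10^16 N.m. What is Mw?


log10(M0) = log10(8.6 x 10^16) = 16.9345
Mw = 2/3 * (16.9345 - 9.1)
= 2/3 * 7.8345
= 5.22

5.22


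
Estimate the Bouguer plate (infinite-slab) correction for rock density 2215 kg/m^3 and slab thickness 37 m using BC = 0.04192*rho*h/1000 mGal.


BC = 0.04192 * rho * h / 1000
= 0.04192 * 2215 * 37 / 1000
= 3.4356 mGal

3.4356


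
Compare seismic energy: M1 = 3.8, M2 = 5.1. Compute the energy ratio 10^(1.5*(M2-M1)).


M2 - M1 = 5.1 - 3.8 = 1.3
1.5 * 1.3 = 1.95
ratio = 10^1.95 = 89.13

89.13


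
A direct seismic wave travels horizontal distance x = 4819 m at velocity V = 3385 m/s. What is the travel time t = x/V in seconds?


t = x / V
= 4819 / 3385
= 1.4236 s

1.4236


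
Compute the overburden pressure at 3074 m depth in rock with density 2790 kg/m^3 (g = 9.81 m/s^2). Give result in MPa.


P = rho * g * z / 1e6
= 2790 * 9.81 * 3074 / 1e6
= 84135072.6 / 1e6
= 84.1351 MPa

84.1351


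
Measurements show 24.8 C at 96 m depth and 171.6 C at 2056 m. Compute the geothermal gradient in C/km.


dT = 171.6 - 24.8 = 146.8 C
dz = 2056 - 96 = 1960 m
gradient = dT/dz * 1000 = 146.8/1960 * 1000 = 74.898 C/km

74.898


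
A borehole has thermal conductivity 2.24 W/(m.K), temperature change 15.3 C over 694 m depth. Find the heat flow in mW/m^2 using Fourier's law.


q = k * dT / dz * 1000
= 2.24 * 15.3 / 694 * 1000
= 0.049383 * 1000
= 49.3833 mW/m^2

49.3833


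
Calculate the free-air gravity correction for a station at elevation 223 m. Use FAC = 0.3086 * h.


FAC = 0.3086 * h
= 0.3086 * 223
= 68.8178 mGal

68.8178


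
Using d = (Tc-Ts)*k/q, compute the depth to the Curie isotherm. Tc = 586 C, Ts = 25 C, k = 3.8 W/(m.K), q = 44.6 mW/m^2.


T_Curie - T_surf = 586 - 25 = 561 C
Convert q to W/m^2: 44.6 mW/m^2 = 0.0446 W/m^2
d = 561 * 3.8 / 0.0446 = 47798.21 m

47798.21


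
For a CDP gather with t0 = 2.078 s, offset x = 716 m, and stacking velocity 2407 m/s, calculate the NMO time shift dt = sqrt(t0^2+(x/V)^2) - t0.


x/Vnmo = 716/2407 = 0.297466
(x/Vnmo)^2 = 0.088486
t0^2 = 4.318084
sqrt(4.318084 + 0.088486) = 2.099183
dt = 2.099183 - 2.078 = 0.021183

0.021183


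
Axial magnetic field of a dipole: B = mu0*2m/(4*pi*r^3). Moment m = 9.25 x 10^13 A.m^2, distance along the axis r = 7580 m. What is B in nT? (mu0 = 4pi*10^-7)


m = 9.25 x 10^13 = 92500000000000 A.m^2
2m = 185000000000000 A.m^2
r^3 = 7580^3 = 435519512000
B = (4pi*10^-7) * 185000000000000 / (4*pi * 435519512000) * 1e9
= 232477856.365645 / 5472899597576.85 * 1e9
= 42478.005 nT

42478.005


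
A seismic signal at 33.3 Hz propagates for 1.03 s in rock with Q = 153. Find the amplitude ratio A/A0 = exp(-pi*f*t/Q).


pi*f*t/Q = pi*33.3*1.03/153 = 0.704271
A/A0 = exp(-0.704271) = 0.494469

0.494469


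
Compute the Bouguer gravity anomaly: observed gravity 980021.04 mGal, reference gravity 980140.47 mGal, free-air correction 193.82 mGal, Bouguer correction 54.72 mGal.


BA = g_obs - g_ref + FAC - BC
= 980021.04 - 980140.47 + 193.82 - 54.72
= 19.67 mGal

19.67


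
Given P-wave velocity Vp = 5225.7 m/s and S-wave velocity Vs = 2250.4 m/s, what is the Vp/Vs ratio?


Vp/Vs = 5225.7 / 2250.4
= 2.3221

2.3221


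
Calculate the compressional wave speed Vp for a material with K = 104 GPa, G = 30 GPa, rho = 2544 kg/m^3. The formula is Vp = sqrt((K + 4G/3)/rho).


First compute the effective modulus:
K + 4G/3 = 104e9 + 4*30e9/3 = 144000000000.0 Pa
Then divide by density:
144000000000.0 / 2544 = 56603773.5849 Pa/(kg/m^3)
Take the square root:
Vp = sqrt(56603773.5849) = 7523.55 m/s

7523.55


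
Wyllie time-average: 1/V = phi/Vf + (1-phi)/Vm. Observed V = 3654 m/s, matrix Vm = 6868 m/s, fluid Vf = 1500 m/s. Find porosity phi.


1/V - 1/Vm = 1/3654 - 1/6868 = 0.00012807
1/Vf - 1/Vm = 1/1500 - 1/6868 = 0.00052106
phi = 0.00012807 / 0.00052106 = 0.2458

0.2458


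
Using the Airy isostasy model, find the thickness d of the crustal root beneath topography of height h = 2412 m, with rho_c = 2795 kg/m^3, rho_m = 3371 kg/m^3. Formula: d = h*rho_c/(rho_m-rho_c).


rho_m - rho_c = 3371 - 2795 = 576
d = 2412 * 2795 / 576
= 6741540 / 576
= 11704.06 m

11704.06


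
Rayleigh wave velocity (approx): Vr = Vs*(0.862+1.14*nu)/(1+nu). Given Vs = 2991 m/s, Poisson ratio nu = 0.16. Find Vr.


Numerator factor = 0.862 + 1.14*0.16 = 1.0444
Denominator = 1 + 0.16 = 1.16
Vr = 2991 * 1.0444 / 1.16 = 2692.93 m/s

2692.93


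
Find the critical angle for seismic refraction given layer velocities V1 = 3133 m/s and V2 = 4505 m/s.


V1/V2 = 3133/4505 = 0.69545
theta_c = arcsin(0.69545) = 44.063 degrees

44.063


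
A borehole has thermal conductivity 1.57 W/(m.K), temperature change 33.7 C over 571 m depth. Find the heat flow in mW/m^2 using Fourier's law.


q = k * dT / dz * 1000
= 1.57 * 33.7 / 571 * 1000
= 0.09266 * 1000
= 92.6602 mW/m^2

92.6602


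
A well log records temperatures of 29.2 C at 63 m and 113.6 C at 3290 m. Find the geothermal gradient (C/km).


dT = 113.6 - 29.2 = 84.4 C
dz = 3290 - 63 = 3227 m
gradient = dT/dz * 1000 = 84.4/3227 * 1000 = 26.1543 C/km

26.1543


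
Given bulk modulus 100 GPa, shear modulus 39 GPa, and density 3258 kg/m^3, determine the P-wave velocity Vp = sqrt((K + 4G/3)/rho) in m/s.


First compute the effective modulus:
K + 4G/3 = 100e9 + 4*39e9/3 = 152000000000.0 Pa
Then divide by density:
152000000000.0 / 3258 = 46654389.1958 Pa/(kg/m^3)
Take the square root:
Vp = sqrt(46654389.1958) = 6830.4 m/s

6830.4


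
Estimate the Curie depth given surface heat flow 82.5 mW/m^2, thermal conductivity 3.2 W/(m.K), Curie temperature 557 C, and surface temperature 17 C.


T_Curie - T_surf = 557 - 17 = 540 C
Convert q to W/m^2: 82.5 mW/m^2 = 0.0825 W/m^2
d = 540 * 3.2 / 0.0825 = 20945.45 m

20945.45


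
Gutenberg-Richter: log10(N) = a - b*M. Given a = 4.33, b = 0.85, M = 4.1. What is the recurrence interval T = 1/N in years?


log10(N) = 4.33 - 0.85*4.1 = 0.845
N = 10^0.845 = 6.99842
T = 1/N = 1/6.99842 = 0.1429 years

0.1429


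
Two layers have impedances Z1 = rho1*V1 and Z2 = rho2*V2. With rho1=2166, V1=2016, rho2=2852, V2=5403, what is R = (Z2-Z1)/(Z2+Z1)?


Z1 = 2166 * 2016 = 4366656
Z2 = 2852 * 5403 = 15409356
R = (15409356 - 4366656) / (15409356 + 4366656) = 11042700 / 19776012 = 0.5584

0.5584


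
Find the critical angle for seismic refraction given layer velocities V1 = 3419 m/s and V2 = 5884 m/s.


V1/V2 = 3419/5884 = 0.581067
theta_c = arcsin(0.581067) = 35.5256 degrees

35.5256


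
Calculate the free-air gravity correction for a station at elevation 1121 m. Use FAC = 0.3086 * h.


FAC = 0.3086 * h
= 0.3086 * 1121
= 345.9406 mGal

345.9406


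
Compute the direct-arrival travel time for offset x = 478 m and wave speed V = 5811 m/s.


t = x / V
= 478 / 5811
= 0.0823 s

0.0823


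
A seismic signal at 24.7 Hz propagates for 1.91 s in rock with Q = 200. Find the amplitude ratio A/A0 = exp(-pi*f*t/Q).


pi*f*t/Q = pi*24.7*1.91/200 = 0.741055
A/A0 = exp(-0.741055) = 0.476611

0.476611


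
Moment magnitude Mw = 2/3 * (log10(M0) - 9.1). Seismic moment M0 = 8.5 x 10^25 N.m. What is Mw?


log10(M0) = log10(8.5 x 10^25) = 25.9294
Mw = 2/3 * (25.9294 - 9.1)
= 2/3 * 16.8294
= 11.22

11.22


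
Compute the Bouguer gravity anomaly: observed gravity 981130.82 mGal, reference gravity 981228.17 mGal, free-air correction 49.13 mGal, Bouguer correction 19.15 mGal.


BA = g_obs - g_ref + FAC - BC
= 981130.82 - 981228.17 + 49.13 - 19.15
= -67.37 mGal

-67.37


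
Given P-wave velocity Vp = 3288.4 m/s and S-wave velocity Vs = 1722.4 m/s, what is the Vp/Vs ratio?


Vp/Vs = 3288.4 / 1722.4
= 1.9092

1.9092


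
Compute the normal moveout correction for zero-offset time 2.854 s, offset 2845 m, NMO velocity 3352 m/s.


x/Vnmo = 2845/3352 = 0.848747
(x/Vnmo)^2 = 0.720371
t0^2 = 8.145316
sqrt(8.145316 + 0.720371) = 2.97753
dt = 2.97753 - 2.854 = 0.12353

0.12353


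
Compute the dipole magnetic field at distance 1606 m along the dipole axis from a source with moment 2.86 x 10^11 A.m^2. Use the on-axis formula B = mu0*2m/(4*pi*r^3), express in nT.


m = 2.86 x 10^11 = 286000000000 A.m^2
2m = 572000000000 A.m^2
r^3 = 1606^3 = 4142253016
B = (4pi*10^-7) * 572000000000 / (4*pi * 4142253016) * 1e9
= 718796.399141 / 52053086577.5 * 1e9
= 13808.9102 nT

13808.9102


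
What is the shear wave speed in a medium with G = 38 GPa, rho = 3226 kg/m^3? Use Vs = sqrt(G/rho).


Convert G to Pa: G = 38e9 Pa
Compute G/rho = 38e9 / 3226 = 11779293.2424
Vs = sqrt(11779293.2424) = 3432.1 m/s

3432.1


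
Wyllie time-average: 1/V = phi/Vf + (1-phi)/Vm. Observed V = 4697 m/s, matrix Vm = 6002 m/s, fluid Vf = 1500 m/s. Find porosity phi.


1/V - 1/Vm = 1/4697 - 1/6002 = 4.629e-05
1/Vf - 1/Vm = 1/1500 - 1/6002 = 0.00050006
phi = 4.629e-05 / 0.00050006 = 0.0926

0.0926


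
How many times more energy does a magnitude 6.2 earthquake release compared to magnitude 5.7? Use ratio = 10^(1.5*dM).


M2 - M1 = 6.2 - 5.7 = 0.5
1.5 * 0.5 = 0.75
ratio = 10^0.75 = 5.62

5.62


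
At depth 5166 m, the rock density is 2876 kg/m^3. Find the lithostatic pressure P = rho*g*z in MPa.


P = rho * g * z / 1e6
= 2876 * 9.81 * 5166 / 1e6
= 145751250.96 / 1e6
= 145.7513 MPa

145.7513


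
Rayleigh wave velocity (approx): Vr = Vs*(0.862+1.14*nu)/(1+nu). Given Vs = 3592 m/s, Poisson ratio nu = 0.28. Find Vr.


Numerator factor = 0.862 + 1.14*0.28 = 1.1812
Denominator = 1 + 0.28 = 1.28
Vr = 3592 * 1.1812 / 1.28 = 3314.74 m/s

3314.74


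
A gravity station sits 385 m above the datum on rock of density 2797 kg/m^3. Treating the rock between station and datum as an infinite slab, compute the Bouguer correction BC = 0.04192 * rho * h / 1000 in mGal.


BC = 0.04192 * rho * h / 1000
= 0.04192 * 2797 * 385 / 1000
= 45.1413 mGal

45.1413


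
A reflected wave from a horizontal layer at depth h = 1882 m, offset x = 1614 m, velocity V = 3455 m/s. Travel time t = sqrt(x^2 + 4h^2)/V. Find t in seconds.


x^2 + 4h^2 = 1614^2 + 4*1882^2 = 2604996 + 14167696 = 16772692
sqrt(16772692) = 4095.4477
t = 4095.4477 / 3455 = 1.1854 s

1.1854


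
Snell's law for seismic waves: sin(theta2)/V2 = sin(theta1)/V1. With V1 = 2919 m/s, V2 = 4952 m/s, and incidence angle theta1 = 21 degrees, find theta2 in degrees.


sin(theta1) = sin(21 deg) = 0.358368
sin(theta2) = V2/V1 * sin(theta1) = 4952/2919 * 0.358368 = 0.607961
theta2 = arcsin(0.607961) = 37.4422 degrees

37.4422


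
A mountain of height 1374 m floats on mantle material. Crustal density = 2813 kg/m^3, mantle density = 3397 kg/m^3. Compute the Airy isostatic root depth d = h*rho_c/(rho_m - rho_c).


rho_m - rho_c = 3397 - 2813 = 584
d = 1374 * 2813 / 584
= 3865062 / 584
= 6618.26 m

6618.26


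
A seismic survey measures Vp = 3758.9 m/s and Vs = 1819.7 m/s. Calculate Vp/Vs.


Vp/Vs = 3758.9 / 1819.7
= 2.0657

2.0657


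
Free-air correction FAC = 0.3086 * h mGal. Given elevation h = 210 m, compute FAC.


FAC = 0.3086 * h
= 0.3086 * 210
= 64.806 mGal

64.806


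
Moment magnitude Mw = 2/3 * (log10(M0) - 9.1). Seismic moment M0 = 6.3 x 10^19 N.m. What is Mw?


log10(M0) = log10(6.3 x 10^19) = 19.7993
Mw = 2/3 * (19.7993 - 9.1)
= 2/3 * 10.6993
= 7.13

7.13


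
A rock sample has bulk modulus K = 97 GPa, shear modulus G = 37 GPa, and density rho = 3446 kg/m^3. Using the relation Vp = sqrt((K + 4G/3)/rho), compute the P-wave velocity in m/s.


First compute the effective modulus:
K + 4G/3 = 97e9 + 4*37e9/3 = 146333333333.33 Pa
Then divide by density:
146333333333.33 / 3446 = 42464693.3643 Pa/(kg/m^3)
Take the square root:
Vp = sqrt(42464693.3643) = 6516.49 m/s

6516.49


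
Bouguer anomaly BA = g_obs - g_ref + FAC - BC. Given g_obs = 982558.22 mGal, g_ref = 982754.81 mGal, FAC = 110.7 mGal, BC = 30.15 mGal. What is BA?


BA = g_obs - g_ref + FAC - BC
= 982558.22 - 982754.81 + 110.7 - 30.15
= -116.04 mGal

-116.04


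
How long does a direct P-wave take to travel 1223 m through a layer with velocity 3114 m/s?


t = x / V
= 1223 / 3114
= 0.3927 s

0.3927


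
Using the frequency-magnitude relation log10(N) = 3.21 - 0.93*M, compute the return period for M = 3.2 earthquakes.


log10(N) = 3.21 - 0.93*3.2 = 0.234
N = 10^0.234 = 1.713957
T = 1/N = 1/1.713957 = 0.5834 years

0.5834


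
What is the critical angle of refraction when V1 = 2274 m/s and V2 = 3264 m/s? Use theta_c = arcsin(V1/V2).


V1/V2 = 2274/3264 = 0.696691
theta_c = arcsin(0.696691) = 44.1621 degrees

44.1621


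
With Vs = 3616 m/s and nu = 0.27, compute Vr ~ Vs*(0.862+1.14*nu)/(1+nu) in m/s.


Numerator factor = 0.862 + 1.14*0.27 = 1.1698
Denominator = 1 + 0.27 = 1.27
Vr = 3616 * 1.1698 / 1.27 = 3330.71 m/s

3330.71


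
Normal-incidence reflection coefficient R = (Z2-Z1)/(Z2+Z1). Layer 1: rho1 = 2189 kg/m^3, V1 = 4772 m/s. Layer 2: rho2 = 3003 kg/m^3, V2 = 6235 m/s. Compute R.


Z1 = 2189 * 4772 = 10445908
Z2 = 3003 * 6235 = 18723705
R = (18723705 - 10445908) / (18723705 + 10445908) = 8277797 / 29169613 = 0.2838

0.2838


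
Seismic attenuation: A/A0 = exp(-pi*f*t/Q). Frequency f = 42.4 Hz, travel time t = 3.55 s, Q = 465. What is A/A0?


pi*f*t/Q = pi*42.4*3.55/465 = 1.01693
A/A0 = exp(-1.01693) = 0.361704

0.361704


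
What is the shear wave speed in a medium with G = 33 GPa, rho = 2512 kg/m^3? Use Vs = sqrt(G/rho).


Convert G to Pa: G = 33e9 Pa
Compute G/rho = 33e9 / 2512 = 13136942.6752
Vs = sqrt(13136942.6752) = 3624.49 m/s

3624.49


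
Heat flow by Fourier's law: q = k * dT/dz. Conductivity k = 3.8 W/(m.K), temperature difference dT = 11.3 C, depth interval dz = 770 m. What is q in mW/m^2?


q = k * dT / dz * 1000
= 3.8 * 11.3 / 770 * 1000
= 0.055766 * 1000
= 55.7662 mW/m^2

55.7662


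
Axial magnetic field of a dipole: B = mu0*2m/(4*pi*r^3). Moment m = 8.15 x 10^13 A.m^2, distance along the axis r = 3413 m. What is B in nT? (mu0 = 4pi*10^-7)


m = 8.15 x 10^13 = 81500000000000 A.m^2
2m = 163000000000000 A.m^2
r^3 = 3413^3 = 39756565997
B = (4pi*10^-7) * 163000000000000 / (4*pi * 39756565997) * 1e9
= 204831841.014055 / 499595742672.53 * 1e9
= 409995.1691 nT

409995.1691


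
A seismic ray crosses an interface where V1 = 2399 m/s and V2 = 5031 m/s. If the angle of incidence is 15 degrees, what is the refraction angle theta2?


sin(theta1) = sin(15 deg) = 0.258819
sin(theta2) = V2/V1 * sin(theta1) = 5031/2399 * 0.258819 = 0.542776
theta2 = arcsin(0.542776) = 32.8728 degrees

32.8728


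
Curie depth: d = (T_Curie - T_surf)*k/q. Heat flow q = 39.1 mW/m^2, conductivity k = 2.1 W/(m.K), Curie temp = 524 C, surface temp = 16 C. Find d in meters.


T_Curie - T_surf = 524 - 16 = 508 C
Convert q to W/m^2: 39.1 mW/m^2 = 0.0391 W/m^2
d = 508 * 2.1 / 0.0391 = 27283.89 m

27283.89


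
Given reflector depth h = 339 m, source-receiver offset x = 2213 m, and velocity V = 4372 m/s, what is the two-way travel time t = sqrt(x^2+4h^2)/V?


x^2 + 4h^2 = 2213^2 + 4*339^2 = 4897369 + 459684 = 5357053
sqrt(5357053) = 2314.5308
t = 2314.5308 / 4372 = 0.5294 s

0.5294


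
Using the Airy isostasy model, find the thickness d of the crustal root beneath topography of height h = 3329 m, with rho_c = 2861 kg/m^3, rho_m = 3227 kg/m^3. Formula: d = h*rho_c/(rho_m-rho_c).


rho_m - rho_c = 3227 - 2861 = 366
d = 3329 * 2861 / 366
= 9524269 / 366
= 26022.59 m

26022.59


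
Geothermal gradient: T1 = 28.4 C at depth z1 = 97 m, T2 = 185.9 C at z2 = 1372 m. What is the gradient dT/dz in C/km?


dT = 185.9 - 28.4 = 157.5 C
dz = 1372 - 97 = 1275 m
gradient = dT/dz * 1000 = 157.5/1275 * 1000 = 123.5294 C/km

123.5294


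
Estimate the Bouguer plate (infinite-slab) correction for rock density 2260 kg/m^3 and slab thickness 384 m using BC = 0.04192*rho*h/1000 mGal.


BC = 0.04192 * rho * h / 1000
= 0.04192 * 2260 * 384 / 1000
= 36.3799 mGal

36.3799


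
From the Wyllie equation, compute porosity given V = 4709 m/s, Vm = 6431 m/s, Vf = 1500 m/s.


1/V - 1/Vm = 1/4709 - 1/6431 = 5.686e-05
1/Vf - 1/Vm = 1/1500 - 1/6431 = 0.00051117
phi = 5.686e-05 / 0.00051117 = 0.1112

0.1112


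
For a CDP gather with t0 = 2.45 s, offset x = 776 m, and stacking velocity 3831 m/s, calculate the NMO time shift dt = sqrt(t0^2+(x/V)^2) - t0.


x/Vnmo = 776/3831 = 0.202558
(x/Vnmo)^2 = 0.04103
t0^2 = 6.0025
sqrt(6.0025 + 0.04103) = 2.458359
dt = 2.458359 - 2.45 = 0.008359

0.008359


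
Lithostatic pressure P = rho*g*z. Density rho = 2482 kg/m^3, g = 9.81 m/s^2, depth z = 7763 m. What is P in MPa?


P = rho * g * z / 1e6
= 2482 * 9.81 * 7763 / 1e6
= 189016784.46 / 1e6
= 189.0168 MPa

189.0168


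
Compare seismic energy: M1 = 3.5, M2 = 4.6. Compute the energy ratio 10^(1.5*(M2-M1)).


M2 - M1 = 4.6 - 3.5 = 1.1
1.5 * 1.1 = 1.65
ratio = 10^1.65 = 44.67

44.67


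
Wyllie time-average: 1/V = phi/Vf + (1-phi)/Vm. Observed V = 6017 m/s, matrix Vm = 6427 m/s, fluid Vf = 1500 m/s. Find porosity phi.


1/V - 1/Vm = 1/6017 - 1/6427 = 1.06e-05
1/Vf - 1/Vm = 1/1500 - 1/6427 = 0.00051107
phi = 1.06e-05 / 0.00051107 = 0.0207

0.0207


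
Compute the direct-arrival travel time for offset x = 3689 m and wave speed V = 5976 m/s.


t = x / V
= 3689 / 5976
= 0.6173 s

0.6173


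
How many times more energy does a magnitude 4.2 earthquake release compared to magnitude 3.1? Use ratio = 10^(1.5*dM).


M2 - M1 = 4.2 - 3.1 = 1.1
1.5 * 1.1 = 1.65
ratio = 10^1.65 = 44.67

44.67


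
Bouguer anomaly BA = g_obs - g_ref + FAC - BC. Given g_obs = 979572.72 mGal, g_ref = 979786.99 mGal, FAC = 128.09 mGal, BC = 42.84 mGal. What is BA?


BA = g_obs - g_ref + FAC - BC
= 979572.72 - 979786.99 + 128.09 - 42.84
= -129.02 mGal

-129.02


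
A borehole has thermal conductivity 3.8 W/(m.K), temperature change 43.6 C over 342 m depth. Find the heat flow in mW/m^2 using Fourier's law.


q = k * dT / dz * 1000
= 3.8 * 43.6 / 342 * 1000
= 0.484444 * 1000
= 484.4444 mW/m^2

484.4444


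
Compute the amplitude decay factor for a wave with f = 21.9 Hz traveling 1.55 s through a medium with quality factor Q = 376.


pi*f*t/Q = pi*21.9*1.55/376 = 0.283621
A/A0 = exp(-0.283621) = 0.753052

0.753052


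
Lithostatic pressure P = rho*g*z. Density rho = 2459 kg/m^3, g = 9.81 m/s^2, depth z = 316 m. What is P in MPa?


P = rho * g * z / 1e6
= 2459 * 9.81 * 316 / 1e6
= 7622801.64 / 1e6
= 7.6228 MPa

7.6228


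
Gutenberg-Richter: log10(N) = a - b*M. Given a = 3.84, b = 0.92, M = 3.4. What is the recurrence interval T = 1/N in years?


log10(N) = 3.84 - 0.92*3.4 = 0.712
N = 10^0.712 = 5.152286
T = 1/N = 1/5.152286 = 0.1941 years

0.1941


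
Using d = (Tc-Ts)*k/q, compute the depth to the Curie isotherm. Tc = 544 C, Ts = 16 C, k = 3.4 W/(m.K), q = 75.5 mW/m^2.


T_Curie - T_surf = 544 - 16 = 528 C
Convert q to W/m^2: 75.5 mW/m^2 = 0.0755 W/m^2
d = 528 * 3.4 / 0.0755 = 23777.48 m

23777.48


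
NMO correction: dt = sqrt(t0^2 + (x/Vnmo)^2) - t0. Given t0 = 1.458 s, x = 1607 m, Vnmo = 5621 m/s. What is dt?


x/Vnmo = 1607/5621 = 0.285892
(x/Vnmo)^2 = 0.081734
t0^2 = 2.125764
sqrt(2.125764 + 0.081734) = 1.485765
dt = 1.485765 - 1.458 = 0.027765

0.027765


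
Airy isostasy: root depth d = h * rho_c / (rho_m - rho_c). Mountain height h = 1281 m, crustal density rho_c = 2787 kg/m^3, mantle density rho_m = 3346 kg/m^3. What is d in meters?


rho_m - rho_c = 3346 - 2787 = 559
d = 1281 * 2787 / 559
= 3570147 / 559
= 6386.67 m

6386.67


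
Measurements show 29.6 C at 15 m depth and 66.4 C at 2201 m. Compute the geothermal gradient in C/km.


dT = 66.4 - 29.6 = 36.8 C
dz = 2201 - 15 = 2186 m
gradient = dT/dz * 1000 = 36.8/2186 * 1000 = 16.8344 C/km

16.8344


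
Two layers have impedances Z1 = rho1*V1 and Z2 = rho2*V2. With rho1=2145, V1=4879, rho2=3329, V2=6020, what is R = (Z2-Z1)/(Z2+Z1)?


Z1 = 2145 * 4879 = 10465455
Z2 = 3329 * 6020 = 20040580
R = (20040580 - 10465455) / (20040580 + 10465455) = 9575125 / 30506035 = 0.3139

0.3139


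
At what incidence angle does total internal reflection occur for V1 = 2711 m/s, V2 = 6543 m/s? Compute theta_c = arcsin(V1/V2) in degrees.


V1/V2 = 2711/6543 = 0.414336
theta_c = arcsin(0.414336) = 24.4775 degrees

24.4775


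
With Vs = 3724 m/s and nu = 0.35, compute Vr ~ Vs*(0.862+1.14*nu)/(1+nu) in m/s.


Numerator factor = 0.862 + 1.14*0.35 = 1.261
Denominator = 1 + 0.35 = 1.35
Vr = 3724 * 1.261 / 1.35 = 3478.49 m/s

3478.49


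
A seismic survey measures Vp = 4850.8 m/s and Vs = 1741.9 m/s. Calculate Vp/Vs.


Vp/Vs = 4850.8 / 1741.9
= 2.7848

2.7848


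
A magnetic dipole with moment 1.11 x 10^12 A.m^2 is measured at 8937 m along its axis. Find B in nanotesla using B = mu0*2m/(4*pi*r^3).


m = 1.11 x 10^12 = 1110000000000 A.m^2
2m = 2220000000000 A.m^2
r^3 = 8937^3 = 713797912953
B = (4pi*10^-7) * 2220000000000 / (4*pi * 713797912953) * 1e9
= 2789734.276388 / 8969849117923.49 * 1e9
= 311.0124 nT

311.0124


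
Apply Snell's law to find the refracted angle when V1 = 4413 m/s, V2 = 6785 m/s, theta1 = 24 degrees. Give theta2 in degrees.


sin(theta1) = sin(24 deg) = 0.406737
sin(theta2) = V2/V1 * sin(theta1) = 6785/4413 * 0.406737 = 0.625359
theta2 = arcsin(0.625359) = 38.7085 degrees

38.7085


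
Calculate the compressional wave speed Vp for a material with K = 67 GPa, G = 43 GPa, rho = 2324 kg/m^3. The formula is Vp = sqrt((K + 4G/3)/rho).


First compute the effective modulus:
K + 4G/3 = 67e9 + 4*43e9/3 = 124333333333.33 Pa
Then divide by density:
124333333333.33 / 2324 = 53499713.1383 Pa/(kg/m^3)
Take the square root:
Vp = sqrt(53499713.1383) = 7314.35 m/s

7314.35


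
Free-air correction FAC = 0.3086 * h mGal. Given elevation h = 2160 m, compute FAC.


FAC = 0.3086 * h
= 0.3086 * 2160
= 666.576 mGal

666.576


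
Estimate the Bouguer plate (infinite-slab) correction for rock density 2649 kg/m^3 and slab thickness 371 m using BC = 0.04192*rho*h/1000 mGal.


BC = 0.04192 * rho * h / 1000
= 0.04192 * 2649 * 371 / 1000
= 41.1981 mGal

41.1981


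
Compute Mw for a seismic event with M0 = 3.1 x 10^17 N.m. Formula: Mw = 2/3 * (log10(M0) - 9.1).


log10(M0) = log10(3.1 x 10^17) = 17.4914
Mw = 2/3 * (17.4914 - 9.1)
= 2/3 * 8.3914
= 5.59

5.59


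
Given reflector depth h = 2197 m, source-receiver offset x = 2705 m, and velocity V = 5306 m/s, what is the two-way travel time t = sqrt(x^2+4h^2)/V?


x^2 + 4h^2 = 2705^2 + 4*2197^2 = 7317025 + 19307236 = 26624261
sqrt(26624261) = 5159.8703
t = 5159.8703 / 5306 = 0.9725 s

0.9725


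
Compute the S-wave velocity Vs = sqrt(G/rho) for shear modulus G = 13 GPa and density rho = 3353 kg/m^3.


Convert G to Pa: G = 13e9 Pa
Compute G/rho = 13e9 / 3353 = 3877124.9627
Vs = sqrt(3877124.9627) = 1969.04 m/s

1969.04


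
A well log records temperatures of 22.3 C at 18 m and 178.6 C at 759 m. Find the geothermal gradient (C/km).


dT = 178.6 - 22.3 = 156.3 C
dz = 759 - 18 = 741 m
gradient = dT/dz * 1000 = 156.3/741 * 1000 = 210.9312 C/km

210.9312


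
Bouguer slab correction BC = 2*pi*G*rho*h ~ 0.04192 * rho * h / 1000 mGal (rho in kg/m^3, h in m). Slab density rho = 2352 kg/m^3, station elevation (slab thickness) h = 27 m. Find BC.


BC = 0.04192 * rho * h / 1000
= 0.04192 * 2352 * 27 / 1000
= 2.6621 mGal

2.6621


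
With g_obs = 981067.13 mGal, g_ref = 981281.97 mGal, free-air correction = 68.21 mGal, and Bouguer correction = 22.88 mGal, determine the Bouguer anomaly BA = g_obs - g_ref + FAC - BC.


BA = g_obs - g_ref + FAC - BC
= 981067.13 - 981281.97 + 68.21 - 22.88
= -169.51 mGal

-169.51


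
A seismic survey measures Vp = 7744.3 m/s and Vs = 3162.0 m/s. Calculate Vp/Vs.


Vp/Vs = 7744.3 / 3162.0
= 2.4492

2.4492


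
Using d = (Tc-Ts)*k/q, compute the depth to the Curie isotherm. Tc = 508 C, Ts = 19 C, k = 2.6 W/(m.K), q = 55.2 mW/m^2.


T_Curie - T_surf = 508 - 19 = 489 C
Convert q to W/m^2: 55.2 mW/m^2 = 0.0552 W/m^2
d = 489 * 2.6 / 0.0552 = 23032.61 m

23032.61


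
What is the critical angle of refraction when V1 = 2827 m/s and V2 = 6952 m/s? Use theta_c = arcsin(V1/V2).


V1/V2 = 2827/6952 = 0.406646
theta_c = arcsin(0.406646) = 23.9943 degrees

23.9943


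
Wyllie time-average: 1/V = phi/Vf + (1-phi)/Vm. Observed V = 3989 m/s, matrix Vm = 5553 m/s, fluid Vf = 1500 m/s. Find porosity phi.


1/V - 1/Vm = 1/3989 - 1/5553 = 7.061e-05
1/Vf - 1/Vm = 1/1500 - 1/5553 = 0.00048658
phi = 7.061e-05 / 0.00048658 = 0.1451

0.1451


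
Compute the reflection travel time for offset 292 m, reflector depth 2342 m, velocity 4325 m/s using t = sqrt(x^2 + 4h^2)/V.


x^2 + 4h^2 = 292^2 + 4*2342^2 = 85264 + 21939856 = 22025120
sqrt(22025120) = 4693.0928
t = 4693.0928 / 4325 = 1.0851 s

1.0851


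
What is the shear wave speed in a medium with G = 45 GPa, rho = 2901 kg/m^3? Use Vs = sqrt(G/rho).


Convert G to Pa: G = 45e9 Pa
Compute G/rho = 45e9 / 2901 = 15511892.4509
Vs = sqrt(15511892.4509) = 3938.51 m/s

3938.51


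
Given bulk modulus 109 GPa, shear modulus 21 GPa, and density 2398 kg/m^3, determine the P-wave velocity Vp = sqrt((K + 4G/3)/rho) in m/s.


First compute the effective modulus:
K + 4G/3 = 109e9 + 4*21e9/3 = 137000000000.0 Pa
Then divide by density:
137000000000.0 / 2398 = 57130942.452 Pa/(kg/m^3)
Take the square root:
Vp = sqrt(57130942.452) = 7558.5 m/s

7558.5


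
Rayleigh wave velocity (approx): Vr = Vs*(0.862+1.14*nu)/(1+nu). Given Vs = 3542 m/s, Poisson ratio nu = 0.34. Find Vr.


Numerator factor = 0.862 + 1.14*0.34 = 1.2496
Denominator = 1 + 0.34 = 1.34
Vr = 3542 * 1.2496 / 1.34 = 3303.05 m/s

3303.05


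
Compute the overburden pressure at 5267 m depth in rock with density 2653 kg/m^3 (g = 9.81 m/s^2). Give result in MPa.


P = rho * g * z / 1e6
= 2653 * 9.81 * 5267 / 1e6
= 137078573.31 / 1e6
= 137.0786 MPa

137.0786


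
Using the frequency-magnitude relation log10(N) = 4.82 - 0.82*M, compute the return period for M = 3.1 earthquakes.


log10(N) = 4.82 - 0.82*3.1 = 2.278
N = 10^2.278 = 189.670592
T = 1/N = 1/189.670592 = 0.0053 years

0.0053


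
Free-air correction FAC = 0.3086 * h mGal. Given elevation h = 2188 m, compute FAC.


FAC = 0.3086 * h
= 0.3086 * 2188
= 675.2168 mGal

675.2168


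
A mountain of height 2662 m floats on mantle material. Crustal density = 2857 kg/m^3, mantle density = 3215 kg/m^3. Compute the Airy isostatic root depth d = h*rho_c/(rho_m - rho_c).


rho_m - rho_c = 3215 - 2857 = 358
d = 2662 * 2857 / 358
= 7605334 / 358
= 21243.95 m

21243.95


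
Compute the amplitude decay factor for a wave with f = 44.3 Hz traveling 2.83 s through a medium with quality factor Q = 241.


pi*f*t/Q = pi*44.3*2.83/241 = 1.634267
A/A0 = exp(-1.634267) = 0.195095

0.195095


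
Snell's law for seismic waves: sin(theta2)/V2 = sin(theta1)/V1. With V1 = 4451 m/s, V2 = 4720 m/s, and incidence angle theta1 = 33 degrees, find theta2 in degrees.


sin(theta1) = sin(33 deg) = 0.544639
sin(theta2) = V2/V1 * sin(theta1) = 4720/4451 * 0.544639 = 0.577555
theta2 = arcsin(0.577555) = 35.2787 degrees

35.2787


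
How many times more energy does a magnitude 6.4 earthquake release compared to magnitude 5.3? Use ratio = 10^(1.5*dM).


M2 - M1 = 6.4 - 5.3 = 1.1
1.5 * 1.1 = 1.65
ratio = 10^1.65 = 44.67

44.67


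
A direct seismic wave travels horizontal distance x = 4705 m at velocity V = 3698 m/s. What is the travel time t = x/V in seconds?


t = x / V
= 4705 / 3698
= 1.2723 s

1.2723


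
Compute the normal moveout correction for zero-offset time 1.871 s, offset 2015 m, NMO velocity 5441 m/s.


x/Vnmo = 2015/5441 = 0.370336
(x/Vnmo)^2 = 0.137149
t0^2 = 3.500641
sqrt(3.500641 + 0.137149) = 1.907299
dt = 1.907299 - 1.871 = 0.036299

0.036299


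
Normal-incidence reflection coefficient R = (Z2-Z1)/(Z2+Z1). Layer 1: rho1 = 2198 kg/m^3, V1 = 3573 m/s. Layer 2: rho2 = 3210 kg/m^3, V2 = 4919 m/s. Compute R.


Z1 = 2198 * 3573 = 7853454
Z2 = 3210 * 4919 = 15789990
R = (15789990 - 7853454) / (15789990 + 7853454) = 7936536 / 23643444 = 0.3357

0.3357


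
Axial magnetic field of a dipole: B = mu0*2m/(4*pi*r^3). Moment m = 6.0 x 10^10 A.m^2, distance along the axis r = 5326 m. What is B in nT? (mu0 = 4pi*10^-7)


m = 6.0 x 10^10 = 60000000000 A.m^2
2m = 120000000000 A.m^2
r^3 = 5326^3 = 151078785976
B = (4pi*10^-7) * 120000000000 / (4*pi * 151078785976) * 1e9
= 150796.447372 / 1898512016541.86 * 1e9
= 79.4288 nT

79.4288


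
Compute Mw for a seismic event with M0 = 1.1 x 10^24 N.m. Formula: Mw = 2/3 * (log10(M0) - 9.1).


log10(M0) = log10(1.1 x 10^24) = 24.0414
Mw = 2/3 * (24.0414 - 9.1)
= 2/3 * 14.9414
= 9.96

9.96


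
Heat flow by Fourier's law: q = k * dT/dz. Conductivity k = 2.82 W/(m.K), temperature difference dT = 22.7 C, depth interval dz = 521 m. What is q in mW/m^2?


q = k * dT / dz * 1000
= 2.82 * 22.7 / 521 * 1000
= 0.122868 * 1000
= 122.8676 mW/m^2

122.8676


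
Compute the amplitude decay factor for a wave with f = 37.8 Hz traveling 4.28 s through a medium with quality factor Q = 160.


pi*f*t/Q = pi*37.8*4.28/160 = 3.176621
A/A0 = exp(-3.176621) = 0.041726

0.041726


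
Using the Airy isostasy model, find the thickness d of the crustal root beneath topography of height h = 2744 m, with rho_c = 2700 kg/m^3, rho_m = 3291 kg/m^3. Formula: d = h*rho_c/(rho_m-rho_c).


rho_m - rho_c = 3291 - 2700 = 591
d = 2744 * 2700 / 591
= 7408800 / 591
= 12536.04 m

12536.04


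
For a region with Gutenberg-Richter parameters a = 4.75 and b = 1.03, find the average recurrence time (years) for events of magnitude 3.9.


log10(N) = 4.75 - 1.03*3.9 = 0.733
N = 10^0.733 = 5.407543
T = 1/N = 1/5.407543 = 0.1849 years

0.1849


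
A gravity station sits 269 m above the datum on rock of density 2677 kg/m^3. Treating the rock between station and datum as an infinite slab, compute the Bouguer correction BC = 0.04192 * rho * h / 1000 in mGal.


BC = 0.04192 * rho * h / 1000
= 0.04192 * 2677 * 269 / 1000
= 30.1871 mGal

30.1871
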